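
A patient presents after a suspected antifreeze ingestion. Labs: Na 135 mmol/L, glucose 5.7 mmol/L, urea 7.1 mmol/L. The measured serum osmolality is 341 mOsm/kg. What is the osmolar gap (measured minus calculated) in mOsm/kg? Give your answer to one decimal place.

Calculated osmolality = 2·Na + glucose + urea
= 2·135 + 5.7 + 7.1
= 270 + 5.70 + 7.10
= 282.8 mOsm/kg ≈ 282.8 mOsm/kg
Osmolar gap = measured − calculated = 341 − 282.8 = 58.2 mOsm/kg

58.2 mOsm/kg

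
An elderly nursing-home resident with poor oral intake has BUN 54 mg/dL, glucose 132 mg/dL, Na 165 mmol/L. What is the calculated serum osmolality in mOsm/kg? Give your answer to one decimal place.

Calculated osmolality = 2·Na + glucose/18 + BUN/2.8
= 2·165 + 132/18 + 54/2.8
= 330 + 7.33 + 19.29
= 356.62 mOsm/kg

356.6 mOsm/kg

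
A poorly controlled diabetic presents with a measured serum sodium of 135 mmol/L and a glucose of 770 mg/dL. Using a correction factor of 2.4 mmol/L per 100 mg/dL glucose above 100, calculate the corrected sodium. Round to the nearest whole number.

151 mmol/L

Corrected Na = measured Na + 2.4 · (glucose − 100)/100
= 135 + 2.4 · (770 − 100)/100
= 135 + 16.1
= 151.1 mmol/L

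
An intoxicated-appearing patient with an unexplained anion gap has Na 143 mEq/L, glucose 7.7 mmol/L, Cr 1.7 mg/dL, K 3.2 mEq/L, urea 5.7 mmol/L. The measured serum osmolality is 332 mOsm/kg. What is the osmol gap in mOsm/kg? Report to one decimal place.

Calculated osmolality = 2·Na + glucose + urea
= 2·143 + 7.7 + 5.7
= 286 + 7.70 + 5.70
= 299.4 mOsm/kg ≈ 299.4 mOsm/kg
Osmolar gap = measured − calculated = 332 − 299.4 = 32.6 mOsm/kg

32.6 mOsm/kg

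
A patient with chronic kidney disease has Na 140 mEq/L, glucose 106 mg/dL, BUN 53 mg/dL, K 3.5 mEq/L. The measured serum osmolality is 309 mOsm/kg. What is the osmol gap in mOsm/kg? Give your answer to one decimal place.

Calculated osmolality = 2·Na + glucose/18 + BUN/2.8
= 2·140 + 106/18 + 53/2.8
= 280 + 5.89 + 18.93
= 304.82 mOsm/kg ≈ 304.8 mOsm/kg
Osmolar gap = measured − calculated = 309 − 304.8 = 4.2 mOsm/kg

4.2 mOsm/kg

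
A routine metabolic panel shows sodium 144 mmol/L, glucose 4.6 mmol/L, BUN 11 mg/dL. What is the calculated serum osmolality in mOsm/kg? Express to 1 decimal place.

296.5 mOsm/kg

Calculated osmolality = 2·Na + glucose + BUN/2.8
= 2·144 + 4.6 + 11/2.8
= 288 + 4.60 + 3.93
= 296.53 mOsm/kg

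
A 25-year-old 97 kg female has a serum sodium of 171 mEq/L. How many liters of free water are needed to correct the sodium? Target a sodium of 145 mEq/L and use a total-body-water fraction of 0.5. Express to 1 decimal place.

8.7 L

TBW = 0.5 · 97 = 48.5 L
Free water deficit = TBW · (Na/145 − 1)
= 48.5 · (171/145 − 1)
= 48.5 · 0.1793
= 8.7 L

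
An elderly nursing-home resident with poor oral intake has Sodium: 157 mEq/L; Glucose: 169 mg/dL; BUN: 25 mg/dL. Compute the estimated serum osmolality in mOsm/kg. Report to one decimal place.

Calculated osmolality = 2·Na + glucose/18 + BUN/2.8
= 2·157 + 169/18 + 25/2.8
= 314 + 9.39 + 8.93
= 332.32 mOsm/kg

332.3 mOsm/kg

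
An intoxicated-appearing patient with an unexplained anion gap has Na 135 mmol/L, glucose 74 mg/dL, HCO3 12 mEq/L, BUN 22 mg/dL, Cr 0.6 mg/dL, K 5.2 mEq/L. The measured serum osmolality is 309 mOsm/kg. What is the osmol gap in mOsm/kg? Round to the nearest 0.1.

Calculated osmolality = 2·Na + glucose/18 + BUN/2.8
= 2·135 + 74/18 + 22/2.8
= 270 + 4.11 + 7.86
= 281.97 mOsm/kg ≈ 282.0 mOsm/kg
Osmolar gap = measured − calculated = 309 − 282.0 = 27.0 mOsm/kg

27.0 mOsm/kg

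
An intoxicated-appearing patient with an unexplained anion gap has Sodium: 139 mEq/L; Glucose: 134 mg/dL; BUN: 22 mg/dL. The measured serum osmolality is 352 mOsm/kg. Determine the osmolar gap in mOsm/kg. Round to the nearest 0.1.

58.7 mOsm/kg

Calculated osmolality = 2·Na + glucose/18 + BUN/2.8
= 2·139 + 134/18 + 22/2.8
= 278 + 7.44 + 7.86
= 293.3 mOsm/kg ≈ 293.3 mOsm/kg
Osmolar gap = measured − calculated = 352 − 293.3 = 58.7 mOsm/kg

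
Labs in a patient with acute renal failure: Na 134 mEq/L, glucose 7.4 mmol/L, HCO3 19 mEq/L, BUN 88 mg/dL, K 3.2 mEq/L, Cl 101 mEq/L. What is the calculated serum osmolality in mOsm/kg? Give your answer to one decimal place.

Calculated osmolality = 2·Na + glucose + BUN/2.8
= 2·134 + 7.4 + 88/2.8
= 268 + 7.40 + 31.43
= 306.83 mOsm/kg

306.8 mOsm/kg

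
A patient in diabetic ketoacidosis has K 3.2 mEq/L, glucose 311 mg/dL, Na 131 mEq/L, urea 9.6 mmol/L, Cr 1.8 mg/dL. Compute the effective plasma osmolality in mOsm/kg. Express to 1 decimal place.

279.3 mOsm/kg

Effective osmolality excludes urea (freely permeant across cell membranes):
2·Na + glucose/18
= 2·131 + 311/18
= 262 + 17.28
= 279.28 mOsm/kg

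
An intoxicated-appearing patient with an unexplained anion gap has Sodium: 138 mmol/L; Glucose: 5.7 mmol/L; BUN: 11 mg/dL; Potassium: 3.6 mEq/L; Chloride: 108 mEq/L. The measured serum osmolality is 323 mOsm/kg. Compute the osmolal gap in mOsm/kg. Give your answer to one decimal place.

37.4 mOsm/kg

Calculated osmolality = 2·Na + glucose + BUN/2.8
= 2·138 + 5.7 + 11/2.8
= 276 + 5.70 + 3.93
= 285.63 mOsm/kg ≈ 285.6 mOsm/kg
Osmolar gap = measured − calculated = 323 − 285.6 = 37.4 mOsm/kg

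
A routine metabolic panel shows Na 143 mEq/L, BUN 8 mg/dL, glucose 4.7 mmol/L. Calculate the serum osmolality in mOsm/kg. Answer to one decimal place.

293.6 mOsm/kg

Calculated osmolality = 2·Na + glucose + BUN/2.8
= 2·143 + 4.7 + 8/2.8
= 286 + 4.70 + 2.86
= 293.56 mOsm/kg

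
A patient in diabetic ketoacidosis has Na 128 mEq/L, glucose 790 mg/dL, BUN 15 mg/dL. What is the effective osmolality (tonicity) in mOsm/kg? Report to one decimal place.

Effective osmolality excludes urea (freely permeant across cell membranes):
2·Na + glucose/18
= 2·128 + 790/18
= 256 + 43.89
= 299.89 mOsm/kg

299.9 mOsm/kg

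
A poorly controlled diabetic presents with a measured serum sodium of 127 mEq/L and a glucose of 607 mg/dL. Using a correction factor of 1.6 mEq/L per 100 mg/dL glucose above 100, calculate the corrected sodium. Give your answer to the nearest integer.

135 mEq/L

Corrected Na = measured Na + 1.6 · (glucose − 100)/100
= 127 + 1.6 · (607 − 100)/100
= 127 + 8.1
= 135.1 mEq/L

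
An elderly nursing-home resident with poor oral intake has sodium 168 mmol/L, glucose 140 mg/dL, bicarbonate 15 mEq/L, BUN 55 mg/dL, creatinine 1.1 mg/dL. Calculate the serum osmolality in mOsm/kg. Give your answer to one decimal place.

Calculated osmolality = 2·Na + glucose/18 + BUN/2.8
= 2·168 + 140/18 + 55/2.8
= 336 + 7.78 + 19.64
= 363.42 mOsm/kg

363.4 mOsm/kg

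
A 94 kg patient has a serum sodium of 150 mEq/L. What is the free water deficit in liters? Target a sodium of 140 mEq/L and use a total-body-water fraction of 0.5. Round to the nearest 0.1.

3.4 L

TBW = 0.5 · 94 = 47 L
Free water deficit = TBW · (Na/140 − 1)
= 47 · (150/140 − 1)
= 47 · 0.0714
= 3.36 L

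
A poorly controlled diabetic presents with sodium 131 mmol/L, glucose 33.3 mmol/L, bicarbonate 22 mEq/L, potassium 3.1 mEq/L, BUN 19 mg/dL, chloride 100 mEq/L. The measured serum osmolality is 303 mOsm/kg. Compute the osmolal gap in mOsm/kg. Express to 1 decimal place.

Calculated osmolality = 2·Na + glucose + BUN/2.8
= 2·131 + 33.3 + 19/2.8
= 262 + 33.30 + 6.79
= 302.09 mOsm/kg ≈ 302.1 mOsm/kg
Osmolar gap = measured − calculated = 303 − 302.1 = 0.9 mOsm/kg

0.9 mOsm/kg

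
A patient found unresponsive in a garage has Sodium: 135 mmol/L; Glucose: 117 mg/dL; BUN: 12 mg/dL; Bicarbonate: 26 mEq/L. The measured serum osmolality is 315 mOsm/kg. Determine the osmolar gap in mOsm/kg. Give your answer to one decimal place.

34.2 mOsm/kg

Calculated osmolality = 2·Na + glucose/18 + BUN/2.8
= 2·135 + 117/18 + 12/2.8
= 270 + 6.50 + 4.29
= 280.79 mOsm/kg ≈ 280.8 mOsm/kg
Osmolar gap = measured − calculated = 315 − 280.8 = 34.2 mOsm/kg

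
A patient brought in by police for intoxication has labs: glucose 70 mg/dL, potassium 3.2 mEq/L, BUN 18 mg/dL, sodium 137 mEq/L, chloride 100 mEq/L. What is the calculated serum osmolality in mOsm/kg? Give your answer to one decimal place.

284.3 mOsm/kg

Calculated osmolality = 2·Na + glucose/18 + BUN/2.8
= 2·137 + 70/18 + 18/2.8
= 274 + 3.89 + 6.43
= 284.32 mOsm/kg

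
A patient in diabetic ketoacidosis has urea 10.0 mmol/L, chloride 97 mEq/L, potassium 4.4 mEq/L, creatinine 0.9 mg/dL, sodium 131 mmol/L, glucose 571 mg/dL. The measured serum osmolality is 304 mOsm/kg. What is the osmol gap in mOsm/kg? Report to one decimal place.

Calculated osmolality = 2·Na + glucose/18 + urea
= 2·131 + 571/18 + 10
= 262 + 31.72 + 10
= 303.72 mOsm/kg ≈ 303.7 mOsm/kg
Osmolar gap = measured − calculated = 304 − 303.7 = 0.3 mOsm/kg

0.3 mOsm/kg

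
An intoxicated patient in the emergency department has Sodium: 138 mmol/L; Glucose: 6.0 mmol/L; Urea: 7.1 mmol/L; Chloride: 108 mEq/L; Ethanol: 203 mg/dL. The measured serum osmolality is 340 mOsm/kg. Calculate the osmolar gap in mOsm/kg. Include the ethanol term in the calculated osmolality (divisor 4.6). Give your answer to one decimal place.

Calculated osmolality = 2·Na + glucose + urea + ethanol/4.6
= 2·138 + 6 + 7.1 + 203/4.6
= 276 + 6 + 7.10 + 44.13
= 333.23 mOsm/kg ≈ 333.2 mOsm/kg
Osmolar gap = measured − calculated = 340 − 333.2 = 6.8 mOsm/kg

6.8 mOsm/kg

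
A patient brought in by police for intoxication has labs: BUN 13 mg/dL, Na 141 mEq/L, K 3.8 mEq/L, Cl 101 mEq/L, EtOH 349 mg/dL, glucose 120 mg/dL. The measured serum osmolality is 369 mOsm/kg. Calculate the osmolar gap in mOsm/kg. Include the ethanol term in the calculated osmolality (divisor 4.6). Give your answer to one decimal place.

Calculated osmolality = 2·Na + glucose/18 + BUN/2.8 + ethanol/4.6
= 2·141 + 120/18 + 13/2.8 + 349/4.6
= 282 + 6.67 + 4.64 + 75.87
= 369.18 mOsm/kg ≈ 369.2 mOsm/kg
Osmolar gap = measured − calculated = 369 − 369.2 = -0.2 mOsm/kg

-0.2 mOsm/kg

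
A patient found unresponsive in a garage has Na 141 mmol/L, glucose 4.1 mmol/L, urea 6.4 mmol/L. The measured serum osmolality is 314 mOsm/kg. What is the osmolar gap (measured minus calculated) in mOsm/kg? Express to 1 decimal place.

Calculated osmolality = 2·Na + glucose + urea
= 2·141 + 4.1 + 6.4
= 282 + 4.10 + 6.40
= 292.5 mOsm/kg ≈ 292.5 mOsm/kg
Osmolar gap = measured − calculated = 314 − 292.5 = 21.5 mOsm/kg

21.5 mOsm/kg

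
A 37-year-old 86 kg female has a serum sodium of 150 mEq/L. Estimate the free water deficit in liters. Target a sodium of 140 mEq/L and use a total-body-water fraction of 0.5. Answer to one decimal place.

TBW = 0.5 · 86 = 43 L
Free water deficit = TBW · (Na/140 − 1)
= 43 · (150/140 − 1)
= 43 · 0.0714
= 3.07 L

3.1 L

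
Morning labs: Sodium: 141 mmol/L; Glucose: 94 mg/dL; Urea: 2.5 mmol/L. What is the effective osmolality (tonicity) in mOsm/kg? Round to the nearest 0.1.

287.2 mOsm/kg

Effective osmolality excludes urea (freely permeant across cell membranes):
2·Na + glucose/18
= 2·141 + 94/18
= 282 + 5.22
= 287.22 mOsm/kg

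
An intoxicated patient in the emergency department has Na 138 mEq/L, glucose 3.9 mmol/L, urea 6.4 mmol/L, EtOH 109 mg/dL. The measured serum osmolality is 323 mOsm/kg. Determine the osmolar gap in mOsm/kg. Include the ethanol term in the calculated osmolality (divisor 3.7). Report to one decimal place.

Calculated osmolality = 2·Na + glucose + urea + ethanol/3.7
= 2·138 + 3.9 + 6.4 + 109/3.7
= 276 + 3.90 + 6.40 + 29.46
= 315.76 mOsm/kg ≈ 315.8 mOsm/kg
Osmolar gap = measured − calculated = 323 − 315.8 = 7.2 mOsm/kg

7.2 mOsm/kg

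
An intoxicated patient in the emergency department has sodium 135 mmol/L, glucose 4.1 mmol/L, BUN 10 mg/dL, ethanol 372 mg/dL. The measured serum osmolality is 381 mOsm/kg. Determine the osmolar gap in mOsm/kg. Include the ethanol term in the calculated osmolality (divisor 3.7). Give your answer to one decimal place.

Calculated osmolality = 2·Na + glucose + BUN/2.8 + ethanol/3.7
= 2·135 + 4.1 + 10/2.8 + 372/3.7
= 270 + 4.10 + 3.57 + 100.54
= 378.21 mOsm/kg ≈ 378.2 mOsm/kg
Osmolar gap = measured − calculated = 381 − 378.2 = 2.8 mOsm/kg

2.8 mOsm/kg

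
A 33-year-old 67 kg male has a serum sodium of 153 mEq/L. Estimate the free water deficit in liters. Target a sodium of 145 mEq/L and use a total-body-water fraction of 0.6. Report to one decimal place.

2.2 L

TBW = 0.6 · 67 = 40.2 L
Free water deficit = TBW · (Na/145 − 1)
= 40.2 · (153/145 − 1)
= 40.2 · 0.0552
= 2.22 L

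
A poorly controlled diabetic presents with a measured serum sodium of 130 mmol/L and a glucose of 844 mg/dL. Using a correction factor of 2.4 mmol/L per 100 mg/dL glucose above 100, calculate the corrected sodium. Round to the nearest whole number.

Corrected Na = measured Na + 2.4 · (glucose − 100)/100
= 130 + 2.4 · (844 − 100)/100
= 130 + 17.9
= 147.9 mmol/L

148 mmol/L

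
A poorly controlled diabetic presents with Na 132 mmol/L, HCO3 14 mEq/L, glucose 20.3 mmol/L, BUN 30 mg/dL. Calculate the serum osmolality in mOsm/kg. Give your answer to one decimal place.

Calculated osmolality = 2·Na + glucose + BUN/2.8
= 2·132 + 20.3 + 30/2.8
= 264 + 20.30 + 10.71
= 295.01 mOsm/kg

295.0 mOsm/kg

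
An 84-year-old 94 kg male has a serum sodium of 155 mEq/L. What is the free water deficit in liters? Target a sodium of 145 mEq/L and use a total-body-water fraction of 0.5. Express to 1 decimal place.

TBW = 0.5 · 94 = 47 L
Free water deficit = TBW · (Na/145 − 1)
= 47 · (155/145 − 1)
= 47 · 0.069
= 3.24 L

3.2 L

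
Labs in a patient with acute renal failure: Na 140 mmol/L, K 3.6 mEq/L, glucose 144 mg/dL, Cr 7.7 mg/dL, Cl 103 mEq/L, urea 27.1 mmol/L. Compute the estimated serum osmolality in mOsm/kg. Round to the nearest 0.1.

Calculated osmolality = 2·Na + glucose/18 + urea
= 2·140 + 144/18 + 27.1
= 280 + 8 + 27.10
= 315.1 mOsm/kg

315.1 mOsm/kg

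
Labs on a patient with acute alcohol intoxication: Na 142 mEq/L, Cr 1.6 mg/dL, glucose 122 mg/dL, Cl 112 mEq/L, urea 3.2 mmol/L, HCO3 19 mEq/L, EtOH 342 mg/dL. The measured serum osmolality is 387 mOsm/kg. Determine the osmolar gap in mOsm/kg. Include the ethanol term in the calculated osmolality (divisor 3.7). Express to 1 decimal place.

Calculated osmolality = 2·Na + glucose/18 + urea + ethanol/3.7
= 2·142 + 122/18 + 3.2 + 342/3.7
= 284 + 6.78 + 3.20 + 92.43
= 386.41 mOsm/kg ≈ 386.4 mOsm/kg
Osmolar gap = measured − calculated = 387 − 386.4 = 0.6 mOsm/kg

0.6 mOsm/kg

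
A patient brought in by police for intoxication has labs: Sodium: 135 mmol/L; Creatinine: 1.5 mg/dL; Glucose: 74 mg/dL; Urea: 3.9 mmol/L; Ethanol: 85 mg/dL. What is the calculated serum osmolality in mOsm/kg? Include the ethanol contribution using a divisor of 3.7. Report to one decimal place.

301.0 mOsm/kg

Calculated osmolality = 2·Na + glucose/18 + urea + ethanol/3.7
= 2·135 + 74/18 + 3.9 + 85/3.7
= 270 + 4.11 + 3.90 + 22.97
= 300.98 mOsm/kg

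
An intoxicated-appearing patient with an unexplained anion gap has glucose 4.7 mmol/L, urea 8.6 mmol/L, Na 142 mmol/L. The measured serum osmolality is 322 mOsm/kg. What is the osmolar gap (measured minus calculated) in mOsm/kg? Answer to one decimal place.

24.7 mOsm/kg

Calculated osmolality = 2·Na + glucose + urea
= 2·142 + 4.7 + 8.6
= 284 + 4.70 + 8.60
= 297.3 mOsm/kg ≈ 297.3 mOsm/kg
Osmolar gap = measured − calculated = 322 − 297.3 = 24.7 mOsm/kg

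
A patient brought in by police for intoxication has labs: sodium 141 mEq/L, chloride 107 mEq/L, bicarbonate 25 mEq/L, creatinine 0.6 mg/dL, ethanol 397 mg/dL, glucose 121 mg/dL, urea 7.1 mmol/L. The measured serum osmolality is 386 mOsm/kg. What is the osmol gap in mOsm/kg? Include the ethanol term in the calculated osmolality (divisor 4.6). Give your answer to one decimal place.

Calculated osmolality = 2·Na + glucose/18 + urea + ethanol/4.6
= 2·141 + 121/18 + 7.1 + 397/4.6
= 282 + 6.72 + 7.10 + 86.30
= 382.12 mOsm/kg ≈ 382.1 mOsm/kg
Osmolar gap = measured − calculated = 386 − 382.1 = 3.9 mOsm/kg

3.9 mOsm/kg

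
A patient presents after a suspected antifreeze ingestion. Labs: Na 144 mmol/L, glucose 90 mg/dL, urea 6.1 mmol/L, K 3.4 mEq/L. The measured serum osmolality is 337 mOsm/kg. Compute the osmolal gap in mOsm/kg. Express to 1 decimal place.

Calculated osmolality = 2·Na + glucose/18 + urea
= 2·144 + 90/18 + 6.1
= 288 + 5 + 6.10
= 299.1 mOsm/kg ≈ 299.1 mOsm/kg
Osmolar gap = measured − calculated = 337 − 299.1 = 37.9 mOsm/kg

37.9 mOsm/kg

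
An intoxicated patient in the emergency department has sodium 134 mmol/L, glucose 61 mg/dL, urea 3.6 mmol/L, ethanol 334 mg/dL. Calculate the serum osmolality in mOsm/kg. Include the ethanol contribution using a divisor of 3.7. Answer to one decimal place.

365.3 mOsm/kg

Calculated osmolality = 2·Na + glucose/18 + urea + ethanol/3.7
= 2·134 + 61/18 + 3.6 + 334/3.7
= 268 + 3.39 + 3.60 + 90.27
= 365.26 mOsm/kg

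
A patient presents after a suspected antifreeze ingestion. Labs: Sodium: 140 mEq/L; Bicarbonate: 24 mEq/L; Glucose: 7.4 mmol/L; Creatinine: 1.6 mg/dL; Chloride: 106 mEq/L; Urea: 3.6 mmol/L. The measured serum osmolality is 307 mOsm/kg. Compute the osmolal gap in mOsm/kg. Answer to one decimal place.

16.0 mOsm/kg

Calculated osmolality = 2·Na + glucose + urea
= 2·140 + 7.4 + 3.6
= 280 + 7.40 + 3.60
= 291 mOsm/kg ≈ 291.0 mOsm/kg
Osmolar gap = measured − calculated = 307 − 291.0 = 16.0 mOsm/kg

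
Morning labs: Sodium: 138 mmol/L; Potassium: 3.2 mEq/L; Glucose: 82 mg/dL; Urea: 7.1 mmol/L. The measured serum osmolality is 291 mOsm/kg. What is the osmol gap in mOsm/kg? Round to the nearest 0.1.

3.3 mOsm/kg

Calculated osmolality = 2·Na + glucose/18 + urea
= 2·138 + 82/18 + 7.1
= 276 + 4.56 + 7.10
= 287.66 mOsm/kg ≈ 287.7 mOsm/kg
Osmolar gap = measured − calculated = 291 − 287.7 = 3.3 mOsm/kg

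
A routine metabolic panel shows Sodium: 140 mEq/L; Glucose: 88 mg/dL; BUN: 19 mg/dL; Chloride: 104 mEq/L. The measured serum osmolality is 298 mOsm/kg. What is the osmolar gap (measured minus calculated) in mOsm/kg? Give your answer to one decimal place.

6.3 mOsm/kg

Calculated osmolality = 2·Na + glucose/18 + BUN/2.8
= 2·140 + 88/18 + 19/2.8
= 280 + 4.89 + 6.79
= 291.68 mOsm/kg ≈ 291.7 mOsm/kg
Osmolar gap = measured − calculated = 298 − 291.7 = 6.3 mOsm/kg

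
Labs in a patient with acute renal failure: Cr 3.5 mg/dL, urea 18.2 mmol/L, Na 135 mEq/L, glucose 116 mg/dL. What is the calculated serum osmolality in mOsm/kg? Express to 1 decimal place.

Calculated osmolality = 2·Na + glucose/18 + urea
= 2·135 + 116/18 + 18.2
= 270 + 6.44 + 18.20
= 294.64 mOsm/kg

294.6 mOsm/kg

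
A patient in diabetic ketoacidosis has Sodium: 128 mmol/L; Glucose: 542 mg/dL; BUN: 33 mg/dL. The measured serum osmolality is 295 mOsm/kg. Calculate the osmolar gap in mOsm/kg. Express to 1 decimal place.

Calculated osmolality = 2·Na + glucose/18 + BUN/2.8
= 2·128 + 542/18 + 33/2.8
= 256 + 30.11 + 11.79
= 297.9 mOsm/kg ≈ 297.9 mOsm/kg
Osmolar gap = measured − calculated = 295 − 297.9 = -2.9 mOsm/kg

-2.9 mOsm/kg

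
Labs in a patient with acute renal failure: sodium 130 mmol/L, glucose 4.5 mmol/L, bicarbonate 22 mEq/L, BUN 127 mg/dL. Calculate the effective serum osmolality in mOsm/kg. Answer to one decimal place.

Effective osmolality excludes urea (freely permeant across cell membranes):
2·Na + glucose
= 2·130 + 4.5
= 260 + 4.5
= 264.5 mOsm/kg

264.5 mOsm/kg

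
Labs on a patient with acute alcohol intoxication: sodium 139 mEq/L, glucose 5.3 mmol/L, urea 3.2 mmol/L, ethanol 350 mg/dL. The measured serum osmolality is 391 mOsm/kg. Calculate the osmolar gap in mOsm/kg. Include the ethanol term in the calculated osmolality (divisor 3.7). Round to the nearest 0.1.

9.9 mOsm/kg

Calculated osmolality = 2·Na + glucose + urea + ethanol/3.7
= 2·139 + 5.3 + 3.2 + 350/3.7
= 278 + 5.30 + 3.20 + 94.59
= 381.09 mOsm/kg ≈ 381.1 mOsm/kg
Osmolar gap = measured − calculated = 391 − 381.1 = 9.9 mOsm/kg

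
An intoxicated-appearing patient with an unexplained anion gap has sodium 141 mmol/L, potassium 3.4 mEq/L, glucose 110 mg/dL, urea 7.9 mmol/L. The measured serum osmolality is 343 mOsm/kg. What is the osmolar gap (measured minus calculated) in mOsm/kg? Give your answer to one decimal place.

47.0 mOsm/kg

Calculated osmolality = 2·Na + glucose/18 + urea
= 2·141 + 110/18 + 7.9
= 282 + 6.11 + 7.90
= 296.01 mOsm/kg ≈ 296.0 mOsm/kg
Osmolar gap = measured − calculated = 343 − 296.0 = 47.0 mOsm/kg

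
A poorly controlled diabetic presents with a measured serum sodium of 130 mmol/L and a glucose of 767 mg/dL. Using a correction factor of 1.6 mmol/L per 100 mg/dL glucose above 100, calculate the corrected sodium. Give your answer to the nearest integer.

Corrected Na = measured Na + 1.6 · (glucose − 100)/100
= 130 + 1.6 · (767 − 100)/100
= 130 + 10.7
= 140.7 mmol/L

141 mmol/L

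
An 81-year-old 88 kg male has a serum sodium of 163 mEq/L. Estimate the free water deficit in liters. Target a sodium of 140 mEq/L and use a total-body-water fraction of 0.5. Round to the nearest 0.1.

7.2 L

TBW = 0.5 · 88 = 44 L
Free water deficit = TBW · (Na/140 − 1)
= 44 · (163/140 − 1)
= 44 · 0.1643
= 7.23 L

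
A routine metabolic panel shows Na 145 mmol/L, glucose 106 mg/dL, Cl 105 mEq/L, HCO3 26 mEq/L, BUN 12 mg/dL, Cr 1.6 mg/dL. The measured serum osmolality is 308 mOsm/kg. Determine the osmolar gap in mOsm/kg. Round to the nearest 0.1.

Calculated osmolality = 2·Na + glucose/18 + BUN/2.8
= 2·145 + 106/18 + 12/2.8
= 290 + 5.89 + 4.29
= 300.18 mOsm/kg ≈ 300.2 mOsm/kg
Osmolar gap = measured − calculated = 308 − 300.2 = 7.8 mOsm/kg

7.8 mOsm/kg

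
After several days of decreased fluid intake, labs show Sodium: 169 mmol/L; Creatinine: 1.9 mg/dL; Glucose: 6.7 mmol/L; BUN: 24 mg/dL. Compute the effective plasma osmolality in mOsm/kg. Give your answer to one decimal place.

Effective osmolality excludes urea (freely permeant across cell membranes):
2·Na + glucose
= 2·169 + 6.7
= 338 + 6.7
= 344.7 mOsm/kg

344.7 mOsm/kg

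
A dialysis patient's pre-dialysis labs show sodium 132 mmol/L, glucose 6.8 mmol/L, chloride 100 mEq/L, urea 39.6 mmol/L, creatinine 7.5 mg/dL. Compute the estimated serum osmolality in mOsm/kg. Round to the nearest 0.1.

Calculated osmolality = 2·Na + glucose + urea
= 2·132 + 6.8 + 39.6
= 264 + 6.80 + 39.60
= 310.4 mOsm/kg

310.4 mOsm/kg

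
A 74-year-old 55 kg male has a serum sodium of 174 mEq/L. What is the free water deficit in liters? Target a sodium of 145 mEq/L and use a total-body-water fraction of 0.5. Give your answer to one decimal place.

5.5 L

TBW = 0.5 · 55 = 27.5 L
Free water deficit = TBW · (Na/145 − 1)
= 27.5 · (174/145 − 1)
= 27.5 · 0.2
= 5.5 L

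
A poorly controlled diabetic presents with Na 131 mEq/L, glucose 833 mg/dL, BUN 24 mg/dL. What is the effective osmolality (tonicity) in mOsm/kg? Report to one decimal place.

Effective osmolality excludes urea (freely permeant across cell membranes):
2·Na + glucose/18
= 2·131 + 833/18
= 262 + 46.28
= 308.28 mOsm/kg

308.3 mOsm/kg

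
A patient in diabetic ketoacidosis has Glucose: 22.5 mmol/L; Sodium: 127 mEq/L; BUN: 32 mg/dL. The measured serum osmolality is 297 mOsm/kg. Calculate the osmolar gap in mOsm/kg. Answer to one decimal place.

9.1 mOsm/kg

Calculated osmolality = 2·Na + glucose + BUN/2.8
= 2·127 + 22.5 + 32/2.8
= 254 + 22.50 + 11.43
= 287.93 mOsm/kg ≈ 287.9 mOsm/kg
Osmolar gap = measured − calculated = 297 − 287.9 = 9.1 mOsm/kg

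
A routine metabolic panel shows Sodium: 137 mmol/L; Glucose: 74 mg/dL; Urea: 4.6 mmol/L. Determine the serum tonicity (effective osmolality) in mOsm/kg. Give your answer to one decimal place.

Effective osmolality excludes urea (freely permeant across cell membranes):
2·Na + glucose/18
= 2·137 + 74/18
= 274 + 4.11
= 278.11 mOsm/kg

278.1 mOsm/kg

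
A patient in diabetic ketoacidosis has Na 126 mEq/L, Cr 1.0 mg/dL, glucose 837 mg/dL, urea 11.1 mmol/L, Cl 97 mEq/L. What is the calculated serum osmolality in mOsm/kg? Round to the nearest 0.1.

Calculated osmolality = 2·Na + glucose/18 + urea
= 2·126 + 837/18 + 11.1
= 252 + 46.50 + 11.10
= 309.6 mOsm/kg

309.6 mOsm/kg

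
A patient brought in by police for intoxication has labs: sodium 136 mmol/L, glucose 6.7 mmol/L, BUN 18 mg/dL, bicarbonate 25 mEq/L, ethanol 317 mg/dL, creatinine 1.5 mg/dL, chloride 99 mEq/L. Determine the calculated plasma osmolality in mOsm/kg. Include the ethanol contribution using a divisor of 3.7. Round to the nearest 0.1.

Calculated osmolality = 2·Na + glucose + BUN/2.8 + ethanol/3.7
= 2·136 + 6.7 + 18/2.8 + 317/3.7
= 272 + 6.70 + 6.43 + 85.68
= 370.81 mOsm/kg

370.8 mOsm/kg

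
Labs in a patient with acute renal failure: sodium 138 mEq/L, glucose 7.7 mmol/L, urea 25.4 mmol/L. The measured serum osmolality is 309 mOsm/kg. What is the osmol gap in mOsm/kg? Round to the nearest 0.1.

Calculated osmolality = 2·Na + glucose + urea
= 2·138 + 7.7 + 25.4
= 276 + 7.70 + 25.40
= 309.1 mOsm/kg ≈ 309.1 mOsm/kg
Osmolar gap = measured − calculated = 309 − 309.1 = -0.1 mOsm/kg

-0.1 mOsm/kg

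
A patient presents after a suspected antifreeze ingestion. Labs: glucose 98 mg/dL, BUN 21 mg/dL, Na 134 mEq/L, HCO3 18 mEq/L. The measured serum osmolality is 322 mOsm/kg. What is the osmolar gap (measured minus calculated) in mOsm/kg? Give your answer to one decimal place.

Calculated osmolality = 2·Na + glucose/18 + BUN/2.8
= 2·134 + 98/18 + 21/2.8
= 268 + 5.44 + 7.50
= 280.94 mOsm/kg ≈ 280.9 mOsm/kg
Osmolar gap = measured − calculated = 322 − 280.9 = 41.1 mOsm/kg

41.1 mOsm/kg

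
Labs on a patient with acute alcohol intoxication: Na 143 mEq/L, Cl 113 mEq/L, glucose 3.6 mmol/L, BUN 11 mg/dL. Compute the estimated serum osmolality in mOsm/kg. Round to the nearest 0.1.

Calculated osmolality = 2·Na + glucose + BUN/2.8
= 2·143 + 3.6 + 11/2.8
= 286 + 3.60 + 3.93
= 293.53 mOsm/kg

293.5 mOsm/kg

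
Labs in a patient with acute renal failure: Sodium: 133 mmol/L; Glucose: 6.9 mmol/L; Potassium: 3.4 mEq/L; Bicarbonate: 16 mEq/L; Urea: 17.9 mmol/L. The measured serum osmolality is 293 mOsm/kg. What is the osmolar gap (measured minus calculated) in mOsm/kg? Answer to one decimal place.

Calculated osmolality = 2·Na + glucose + urea
= 2·133 + 6.9 + 17.9
= 266 + 6.90 + 17.90
= 290.8 mOsm/kg ≈ 290.8 mOsm/kg
Osmolar gap = measured − calculated = 293 − 290.8 = 2.2 mOsm/kg

2.2 mOsm/kg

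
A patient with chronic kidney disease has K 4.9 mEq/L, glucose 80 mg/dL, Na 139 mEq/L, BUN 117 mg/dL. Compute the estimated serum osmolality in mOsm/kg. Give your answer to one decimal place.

324.2 mOsm/kg

Calculated osmolality = 2·Na + glucose/18 + BUN/2.8
= 2·139 + 80/18 + 117/2.8
= 278 + 4.44 + 41.79
= 324.23 mOsm/kg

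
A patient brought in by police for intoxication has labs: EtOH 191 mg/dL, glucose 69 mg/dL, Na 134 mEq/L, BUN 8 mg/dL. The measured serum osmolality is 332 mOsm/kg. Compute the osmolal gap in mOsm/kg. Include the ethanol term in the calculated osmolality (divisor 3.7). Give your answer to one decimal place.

5.7 mOsm/kg

Calculated osmolality = 2·Na + glucose/18 + BUN/2.8 + ethanol/3.7
= 2·134 + 69/18 + 8/2.8 + 191/3.7
= 268 + 3.83 + 2.86 + 51.62
= 326.31 mOsm/kg ≈ 326.3 mOsm/kg
Osmolar gap = measured − calculated = 332 − 326.3 = 5.7 mOsm/kg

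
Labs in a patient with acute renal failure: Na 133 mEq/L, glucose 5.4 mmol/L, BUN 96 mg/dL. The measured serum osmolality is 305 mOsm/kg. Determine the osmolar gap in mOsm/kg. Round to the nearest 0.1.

-0.7 mOsm/kg

Calculated osmolality = 2·Na + glucose + BUN/2.8
= 2·133 + 5.4 + 96/2.8
= 266 + 5.40 + 34.29
= 305.69 mOsm/kg ≈ 305.7 mOsm/kg
Osmolar gap = measured − calculated = 305 − 305.7 = -0.7 mOsm/kg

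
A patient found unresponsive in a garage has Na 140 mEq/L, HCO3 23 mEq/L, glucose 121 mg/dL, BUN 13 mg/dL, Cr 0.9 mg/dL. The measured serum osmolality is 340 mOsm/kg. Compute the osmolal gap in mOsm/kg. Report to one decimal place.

48.6 mOsm/kg

Calculated osmolality = 2·Na + glucose/18 + BUN/2.8
= 2·140 + 121/18 + 13/2.8
= 280 + 6.72 + 4.64
= 291.36 mOsm/kg ≈ 291.4 mOsm/kg
Osmolar gap = measured − calculated = 340 − 291.4 = 48.6 mOsm/kg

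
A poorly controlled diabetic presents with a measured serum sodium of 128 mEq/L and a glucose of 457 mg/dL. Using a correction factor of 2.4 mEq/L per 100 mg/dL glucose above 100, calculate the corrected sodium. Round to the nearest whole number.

137 mEq/L

Corrected Na = measured Na + 2.4 · (glucose − 100)/100
= 128 + 2.4 · (457 − 100)/100
= 128 + 8.6
= 136.6 mEq/L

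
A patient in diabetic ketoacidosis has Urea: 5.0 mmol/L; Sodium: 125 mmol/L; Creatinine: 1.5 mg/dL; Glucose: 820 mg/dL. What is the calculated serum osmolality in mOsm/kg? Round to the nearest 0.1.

Calculated osmolality = 2·Na + glucose/18 + urea
= 2·125 + 820/18 + 5
= 250 + 45.56 + 5
= 300.56 mOsm/kg

300.6 mOsm/kg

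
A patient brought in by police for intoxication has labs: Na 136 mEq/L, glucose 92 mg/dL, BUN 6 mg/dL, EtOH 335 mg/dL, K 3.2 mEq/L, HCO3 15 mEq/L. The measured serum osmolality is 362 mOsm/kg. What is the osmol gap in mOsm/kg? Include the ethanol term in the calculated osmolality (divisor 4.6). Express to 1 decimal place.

9.9 mOsm/kg

Calculated osmolality = 2·Na + glucose/18 + BUN/2.8 + ethanol/4.6
= 2·136 + 92/18 + 6/2.8 + 335/4.6
= 272 + 5.11 + 2.14 + 72.83
= 352.08 mOsm/kg ≈ 352.1 mOsm/kg
Osmolar gap = measured − calculated = 362 − 352.1 = 9.9 mOsm/kg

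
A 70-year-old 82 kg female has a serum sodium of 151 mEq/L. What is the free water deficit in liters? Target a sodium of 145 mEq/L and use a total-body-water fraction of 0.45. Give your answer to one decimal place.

TBW = 0.45 · 82 = 36.9 L
Free water deficit = TBW · (Na/145 − 1)
= 36.9 · (151/145 − 1)
= 36.9 · 0.0414
= 1.53 L

1.5 L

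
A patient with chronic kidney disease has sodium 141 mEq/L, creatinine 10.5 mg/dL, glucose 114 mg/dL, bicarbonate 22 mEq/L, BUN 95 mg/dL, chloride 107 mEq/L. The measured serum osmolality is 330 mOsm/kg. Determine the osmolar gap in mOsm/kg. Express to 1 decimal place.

Calculated osmolality = 2·Na + glucose/18 + BUN/2.8
= 2·141 + 114/18 + 95/2.8
= 282 + 6.33 + 33.93
= 322.26 mOsm/kg ≈ 322.3 mOsm/kg
Osmolar gap = measured − calculated = 330 − 322.3 = 7.7 mOsm/kg

7.7 mOsm/kg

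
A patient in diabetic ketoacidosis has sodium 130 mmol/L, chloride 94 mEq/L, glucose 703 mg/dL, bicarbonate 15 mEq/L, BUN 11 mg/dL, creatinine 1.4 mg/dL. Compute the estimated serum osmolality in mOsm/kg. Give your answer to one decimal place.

Calculated osmolality = 2·Na + glucose/18 + BUN/2.8
= 2·130 + 703/18 + 11/2.8
= 260 + 39.06 + 3.93
= 302.99 mOsm/kg

303.0 mOsm/kg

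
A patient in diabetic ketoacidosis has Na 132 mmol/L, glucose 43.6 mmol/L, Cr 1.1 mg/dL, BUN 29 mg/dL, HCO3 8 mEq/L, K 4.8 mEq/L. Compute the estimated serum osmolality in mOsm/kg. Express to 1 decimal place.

318.0 mOsm/kg

Calculated osmolality = 2·Na + glucose + BUN/2.8
= 2·132 + 43.6 + 29/2.8
= 264 + 43.60 + 10.36
= 317.96 mOsm/kg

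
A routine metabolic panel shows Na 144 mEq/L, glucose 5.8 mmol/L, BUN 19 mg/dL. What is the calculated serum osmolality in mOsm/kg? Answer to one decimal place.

Calculated osmolality = 2·Na + glucose + BUN/2.8
= 2·144 + 5.8 + 19/2.8
= 288 + 5.80 + 6.79
= 300.59 mOsm/kg

300.6 mOsm/kg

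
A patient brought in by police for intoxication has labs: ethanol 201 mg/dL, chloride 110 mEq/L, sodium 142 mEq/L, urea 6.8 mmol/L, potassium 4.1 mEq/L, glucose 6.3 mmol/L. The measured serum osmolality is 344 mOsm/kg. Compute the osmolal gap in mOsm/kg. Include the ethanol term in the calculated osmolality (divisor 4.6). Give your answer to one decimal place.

3.2 mOsm/kg

Calculated osmolality = 2·Na + glucose + urea + ethanol/4.6
= 2·142 + 6.3 + 6.8 + 201/4.6
= 284 + 6.30 + 6.80 + 43.70
= 340.8 mOsm/kg ≈ 340.8 mOsm/kg
Osmolar gap = measured − calculated = 344 − 340.8 = 3.2 mOsm/kg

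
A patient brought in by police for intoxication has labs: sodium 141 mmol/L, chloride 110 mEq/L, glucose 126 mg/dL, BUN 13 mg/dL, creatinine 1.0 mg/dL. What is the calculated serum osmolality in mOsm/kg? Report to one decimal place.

293.6 mOsm/kg

Calculated osmolality = 2·Na + glucose/18 + BUN/2.8
= 2·141 + 126/18 + 13/2.8
= 282 + 7 + 4.64
= 293.64 mOsm/kg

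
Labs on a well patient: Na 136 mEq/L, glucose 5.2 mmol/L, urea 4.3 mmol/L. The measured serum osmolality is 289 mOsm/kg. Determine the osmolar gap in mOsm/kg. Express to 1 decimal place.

Calculated osmolality = 2·Na + glucose + urea
= 2·136 + 5.2 + 4.3
= 272 + 5.20 + 4.30
= 281.5 mOsm/kg ≈ 281.5 mOsm/kg
Osmolar gap = measured − calculated = 289 − 281.5 = 7.5 mOsm/kg

7.5 mOsm/kg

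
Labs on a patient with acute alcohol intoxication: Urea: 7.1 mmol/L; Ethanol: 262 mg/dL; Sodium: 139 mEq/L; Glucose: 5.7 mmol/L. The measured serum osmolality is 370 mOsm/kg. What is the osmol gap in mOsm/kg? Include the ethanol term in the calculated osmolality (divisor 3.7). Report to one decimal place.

Calculated osmolality = 2·Na + glucose + urea + ethanol/3.7
= 2·139 + 5.7 + 7.1 + 262/3.7
= 278 + 5.70 + 7.10 + 70.81
= 361.61 mOsm/kg ≈ 361.6 mOsm/kg
Osmolar gap = measured − calculated = 370 − 361.6 = 8.4 mOsm/kg

8.4 mOsm/kg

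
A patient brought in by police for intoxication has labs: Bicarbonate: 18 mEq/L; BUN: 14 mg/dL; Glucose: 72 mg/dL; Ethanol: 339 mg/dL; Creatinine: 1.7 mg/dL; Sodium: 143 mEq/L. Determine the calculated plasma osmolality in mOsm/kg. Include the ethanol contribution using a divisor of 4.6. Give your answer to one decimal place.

Calculated osmolality = 2·Na + glucose/18 + BUN/2.8 + ethanol/4.6
= 2·143 + 72/18 + 14/2.8 + 339/4.6
= 286 + 4 + 5 + 73.70
= 368.7 mOsm/kg

368.7 mOsm/kg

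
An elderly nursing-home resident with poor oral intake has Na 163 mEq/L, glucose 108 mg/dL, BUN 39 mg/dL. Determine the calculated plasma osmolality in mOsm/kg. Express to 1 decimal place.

345.9 mOsm/kg

Calculated osmolality = 2·Na + glucose/18 + BUN/2.8
= 2·163 + 108/18 + 39/2.8
= 326 + 6 + 13.93
= 345.93 mOsm/kg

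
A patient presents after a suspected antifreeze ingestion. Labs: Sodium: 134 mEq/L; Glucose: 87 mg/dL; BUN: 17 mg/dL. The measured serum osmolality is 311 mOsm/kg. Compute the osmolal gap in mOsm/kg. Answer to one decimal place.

Calculated osmolality = 2·Na + glucose/18 + BUN/2.8
= 2·134 + 87/18 + 17/2.8
= 268 + 4.83 + 6.07
= 278.9 mOsm/kg ≈ 278.9 mOsm/kg
Osmolar gap = measured − calculated = 311 − 278.9 = 32.1 mOsm/kg

32.1 mOsm/kg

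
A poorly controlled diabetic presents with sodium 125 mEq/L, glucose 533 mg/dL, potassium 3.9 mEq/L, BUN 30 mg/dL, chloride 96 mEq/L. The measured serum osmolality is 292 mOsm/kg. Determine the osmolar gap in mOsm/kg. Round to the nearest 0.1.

Calculated osmolality = 2·Na + glucose/18 + BUN/2.8
= 2·125 + 533/18 + 30/2.8
= 250 + 29.61 + 10.71
= 290.32 mOsm/kg ≈ 290.3 mOsm/kg
Osmolar gap = measured − calculated = 292 − 290.3 = 1.7 mOsm/kg

1.7 mOsm/kg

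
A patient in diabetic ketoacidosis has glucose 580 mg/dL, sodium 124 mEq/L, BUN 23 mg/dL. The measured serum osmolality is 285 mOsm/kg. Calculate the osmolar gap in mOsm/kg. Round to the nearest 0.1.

Calculated osmolality = 2·Na + glucose/18 + BUN/2.8
= 2·124 + 580/18 + 23/2.8
= 248 + 32.22 + 8.21
= 288.43 mOsm/kg ≈ 288.4 mOsm/kg
Osmolar gap = measured − calculated = 285 − 288.4 = -3.4 mOsm/kg

-3.4 mOsm/kg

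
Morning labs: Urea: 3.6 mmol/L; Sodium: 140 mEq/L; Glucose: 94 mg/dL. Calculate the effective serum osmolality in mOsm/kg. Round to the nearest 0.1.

Effective osmolality excludes urea (freely permeant across cell membranes):
2·Na + glucose/18
= 2·140 + 94/18
= 280 + 5.22
= 285.22 mOsm/kg

285.2 mOsm/kg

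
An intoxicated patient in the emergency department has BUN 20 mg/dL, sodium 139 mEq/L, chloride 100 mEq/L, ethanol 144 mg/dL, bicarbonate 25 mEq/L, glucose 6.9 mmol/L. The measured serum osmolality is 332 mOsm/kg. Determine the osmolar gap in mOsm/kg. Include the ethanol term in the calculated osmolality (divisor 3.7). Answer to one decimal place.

1.0 mOsm/kg

Calculated osmolality = 2·Na + glucose + BUN/2.8 + ethanol/3.7
= 2·139 + 6.9 + 20/2.8 + 144/3.7
= 278 + 6.90 + 7.14 + 38.92
= 330.96 mOsm/kg ≈ 331.0 mOsm/kg
Osmolar gap = measured − calculated = 332 − 331.0 = 1.0 mOsm/kg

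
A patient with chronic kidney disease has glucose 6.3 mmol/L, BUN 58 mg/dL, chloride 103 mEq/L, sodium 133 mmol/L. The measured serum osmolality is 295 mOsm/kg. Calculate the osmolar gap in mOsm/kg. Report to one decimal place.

2.0 mOsm/kg

Calculated osmolality = 2·Na + glucose + BUN/2.8
= 2·133 + 6.3 + 58/2.8
= 266 + 6.30 + 20.71
= 293.01 mOsm/kg ≈ 293.0 mOsm/kg
Osmolar gap = measured − calculated = 295 − 293.0 = 2.0 mOsm/kg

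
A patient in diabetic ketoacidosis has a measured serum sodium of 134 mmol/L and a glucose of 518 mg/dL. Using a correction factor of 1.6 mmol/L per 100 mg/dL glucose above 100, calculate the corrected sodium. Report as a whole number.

Corrected Na = measured Na + 1.6 · (glucose − 100)/100
= 134 + 1.6 · (518 − 100)/100
= 134 + 6.7
= 140.7 mmol/L

141 mmol/L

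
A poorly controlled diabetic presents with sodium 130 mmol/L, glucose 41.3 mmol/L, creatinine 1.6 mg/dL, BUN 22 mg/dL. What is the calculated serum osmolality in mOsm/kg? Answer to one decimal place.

309.2 mOsm/kg

Calculated osmolality = 2·Na + glucose + BUN/2.8
= 2·130 + 41.3 + 22/2.8
= 260 + 41.30 + 7.86
= 309.16 mOsm/kg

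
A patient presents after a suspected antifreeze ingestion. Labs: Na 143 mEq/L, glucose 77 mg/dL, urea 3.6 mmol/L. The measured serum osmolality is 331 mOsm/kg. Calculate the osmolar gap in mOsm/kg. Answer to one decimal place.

Calculated osmolality = 2·Na + glucose/18 + urea
= 2·143 + 77/18 + 3.6
= 286 + 4.28 + 3.60
= 293.88 mOsm/kg ≈ 293.9 mOsm/kg
Osmolar gap = measured − calculated = 331 − 293.9 = 37.1 mOsm/kg

37.1 mOsm/kg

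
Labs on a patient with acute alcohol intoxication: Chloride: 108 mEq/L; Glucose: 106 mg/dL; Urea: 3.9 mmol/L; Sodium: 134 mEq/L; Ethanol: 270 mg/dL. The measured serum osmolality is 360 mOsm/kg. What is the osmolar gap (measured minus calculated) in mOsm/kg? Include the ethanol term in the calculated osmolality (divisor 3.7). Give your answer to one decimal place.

Calculated osmolality = 2·Na + glucose/18 + urea + ethanol/3.7
= 2·134 + 106/18 + 3.9 + 270/3.7
= 268 + 5.89 + 3.90 + 72.97
= 350.76 mOsm/kg ≈ 350.8 mOsm/kg
Osmolar gap = measured − calculated = 360 − 350.8 = 9.2 mOsm/kg

9.2 mOsm/kg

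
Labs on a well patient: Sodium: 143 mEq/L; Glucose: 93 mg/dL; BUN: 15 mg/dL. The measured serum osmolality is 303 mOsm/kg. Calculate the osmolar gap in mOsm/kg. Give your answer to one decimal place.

Calculated osmolality = 2·Na + glucose/18 + BUN/2.8
= 2·143 + 93/18 + 15/2.8
= 286 + 5.17 + 5.36
= 296.53 mOsm/kg ≈ 296.5 mOsm/kg
Osmolar gap = measured − calculated = 303 − 296.5 = 6.5 mOsm/kg

6.5 mOsm/kg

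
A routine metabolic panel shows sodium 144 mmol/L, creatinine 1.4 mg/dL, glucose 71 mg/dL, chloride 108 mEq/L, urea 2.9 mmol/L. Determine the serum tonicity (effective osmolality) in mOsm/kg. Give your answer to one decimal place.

Effective osmolality excludes urea (freely permeant across cell membranes):
2·Na + glucose/18
= 2·144 + 71/18
= 288 + 3.94
= 291.94 mOsm/kg

291.9 mOsm/kg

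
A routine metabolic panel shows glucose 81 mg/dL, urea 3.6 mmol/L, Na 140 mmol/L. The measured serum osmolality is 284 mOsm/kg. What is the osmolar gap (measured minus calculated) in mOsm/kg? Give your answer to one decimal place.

Calculated osmolality = 2·Na + glucose/18 + urea
= 2·140 + 81/18 + 3.6
= 280 + 4.50 + 3.60
= 288.1 mOsm/kg ≈ 288.1 mOsm/kg
Osmolar gap = measured − calculated = 284 − 288.1 = -4.1 mOsm/kg

-4.1 mOsm/kg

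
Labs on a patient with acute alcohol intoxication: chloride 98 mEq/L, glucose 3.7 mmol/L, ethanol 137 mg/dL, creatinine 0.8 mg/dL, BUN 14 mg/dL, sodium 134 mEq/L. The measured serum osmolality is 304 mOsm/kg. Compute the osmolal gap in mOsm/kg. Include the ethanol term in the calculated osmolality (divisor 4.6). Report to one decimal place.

Calculated osmolality = 2·Na + glucose + BUN/2.8 + ethanol/4.6
= 2·134 + 3.7 + 14/2.8 + 137/4.6
= 268 + 3.70 + 5 + 29.78
= 306.48 mOsm/kg ≈ 306.5 mOsm/kg
Osmolar gap = measured − calculated = 304 − 306.5 = -2.5 mOsm/kg

-2.5 mOsm/kg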